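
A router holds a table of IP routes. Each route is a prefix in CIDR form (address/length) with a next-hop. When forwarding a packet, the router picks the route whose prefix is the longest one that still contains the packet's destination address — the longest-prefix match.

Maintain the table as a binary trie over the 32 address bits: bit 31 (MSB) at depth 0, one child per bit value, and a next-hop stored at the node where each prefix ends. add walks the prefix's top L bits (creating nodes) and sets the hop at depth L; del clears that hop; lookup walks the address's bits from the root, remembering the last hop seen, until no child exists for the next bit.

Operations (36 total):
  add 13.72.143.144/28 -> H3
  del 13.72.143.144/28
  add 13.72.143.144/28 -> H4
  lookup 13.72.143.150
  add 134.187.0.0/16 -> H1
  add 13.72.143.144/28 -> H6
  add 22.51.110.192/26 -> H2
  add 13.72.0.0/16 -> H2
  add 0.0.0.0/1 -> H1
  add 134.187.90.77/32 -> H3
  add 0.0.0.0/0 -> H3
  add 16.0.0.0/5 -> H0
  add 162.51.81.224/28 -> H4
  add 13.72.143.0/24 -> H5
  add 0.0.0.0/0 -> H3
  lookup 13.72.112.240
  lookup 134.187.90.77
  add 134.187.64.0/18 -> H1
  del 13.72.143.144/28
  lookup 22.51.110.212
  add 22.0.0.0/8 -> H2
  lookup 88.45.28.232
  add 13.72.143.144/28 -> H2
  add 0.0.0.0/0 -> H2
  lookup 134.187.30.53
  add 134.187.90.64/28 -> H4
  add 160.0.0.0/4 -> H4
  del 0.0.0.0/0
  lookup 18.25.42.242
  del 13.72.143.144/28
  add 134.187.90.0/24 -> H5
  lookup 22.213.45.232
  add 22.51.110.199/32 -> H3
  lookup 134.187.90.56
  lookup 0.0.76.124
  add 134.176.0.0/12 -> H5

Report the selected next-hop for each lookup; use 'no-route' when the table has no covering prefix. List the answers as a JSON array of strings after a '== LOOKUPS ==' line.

Apply in order:
  add 13.72.143.144/28 -> H3 at depth 28
  - 13.72.143.144/28 clear@28
  add 13.72.143.144/28 -> H4 at depth 28
  Q 13.72.143.150: descend 0000110101001000100011111001 ; hops seen [H4] ; pick H4
  add 134.187.0.0/16 -> H1 at depth 16
  add 13.72.143.144/28 -> H6 at depth 28
  add 22.51.110.192/26 -> H2 at depth 26
  add 13.72.0.0/16 -> H2 at depth 16
  add 0.0.0.0/1 -> H1 at depth 1
  add 134.187.90.77/32 -> H3 at depth 32
  add 0.0.0.0/0 -> H3 at depth 0
  add 16.0.0.0/5 -> H0 at depth 5
  add 162.51.81.224/28 -> H4 at depth 28
  add 13.72.143.0/24 -> H5 at depth 24
  add 0.0.0.0/0 -> H3 at depth 0
  Q 13.72.112.240: descend 0000110101001000 ; hops seen [H3,H1,H2] ; pick H2
  Q 134.187.90.77: descend 10000110101110110101101001001101 ; hops seen [H3,H1,H3] ; pick H3
  add 134.187.64.0/18 -> H1 at depth 18
  - 13.72.143.144/28 clear@28
  Q 22.51.110.212: descend 00010110001100110110111011 ; hops seen [H3,H1,H0,H2] ; pick H2
  add 22.0.0.0/8 -> H2 at depth 8
  Q 88.45.28.232: descend 0 ; hops seen [H3,H1] ; pick H1
  add 13.72.143.144/28 -> H2 at depth 28
  add 0.0.0.0/0 -> H2 at depth 0
  Q 134.187.30.53: descend 10000110101110110 ; hops seen [H2,H1] ; pick H1
  add 134.187.90.64/28 -> H4 at depth 28
  add 160.0.0.0/4 -> H4 at depth 4
  - 0.0.0.0/0 clear@0
  Q 18.25.42.242: descend 00010 ; hops seen [H1,H0] ; pick H0
  - 13.72.143.144/28 clear@28
  add 134.187.90.0/24 -> H5 at depth 24
  Q 22.213.45.232: descend 00010110 ; hops seen [H1,H0,H2] ; pick H2
  add 22.51.110.199/32 -> H3 at depth 32
  Q 134.187.90.56: descend 1000011010111011010110100 ; hops seen [H1,H1,H5] ; pick H5
  Q 0.0.76.124: descend 0000 ; hops seen [H1] ; pick H1
  add 134.176.0.0/12 -> H5 at depth 12

== LOOKUPS ==
["H4","H2","H3","H2","H1","H1","H0","H2","H5","H1"]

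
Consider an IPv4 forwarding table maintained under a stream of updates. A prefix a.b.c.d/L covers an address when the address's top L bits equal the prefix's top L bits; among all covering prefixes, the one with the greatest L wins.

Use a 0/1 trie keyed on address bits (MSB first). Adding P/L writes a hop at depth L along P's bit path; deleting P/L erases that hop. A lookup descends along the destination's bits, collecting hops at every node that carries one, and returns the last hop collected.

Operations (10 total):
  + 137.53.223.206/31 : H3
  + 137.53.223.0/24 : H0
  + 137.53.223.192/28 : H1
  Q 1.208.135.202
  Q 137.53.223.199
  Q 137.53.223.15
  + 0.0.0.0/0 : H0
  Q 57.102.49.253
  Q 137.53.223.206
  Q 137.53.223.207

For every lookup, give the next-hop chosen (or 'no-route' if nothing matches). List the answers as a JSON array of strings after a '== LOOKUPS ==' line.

Trace:
  add 137.53.223.206/31 -> H3 at depth 31
  add 137.53.223.0/24 -> H0 at depth 24
  add 137.53.223.192/28 -> H1 at depth 28
  lookup 1.208.135.202: bits ε walk d0:- -> no-route
  lookup 137.53.223.199: bits 1000100100110101110111111100 walk d0:-→d1:-→d2:-→d3:-→d4:-→d5:-→d6:-→d7:-→d8:-→d9:-→d10:-→d11:-→d12:-→d13:-→d14:-→d15:-→d16:-→d17:-→d18:-→d19:-→d20:-→d21:-→d22:-→d23:-→d24:H0→d25:-→d26:-→d27:-→d28:H1 -> H1
  lookup 137.53.223.15: bits 100010010011010111011111 walk d0:-→d1:-→d2:-→d3:-→d4:-→d5:-→d6:-→d7:-→d8:-→d9:-→d10:-→d11:-→d12:-→d13:-→d14:-→d15:-→d16:-→d17:-→d18:-→d19:-→d20:-→d21:-→d22:-→d23:-→d24:H0 -> H0
  add 0.0.0.0/0 -> H0 at depth 0
  lookup 57.102.49.253: bits ε walk d0:H0 -> H0
  lookup 137.53.223.206: bits 1000100100110101110111111100111 walk d0:H0→d1:-→d2:-→d3:-→d4:-→d5:-→d6:-→d7:-→d8:-→d9:-→d10:-→d11:-→d12:-→d13:-→d14:-→d15:-→d16:-→d17:-→d18:-→d19:-→d20:-→d21:-→d22:-→d23:-→d24:H0→d25:-→d26:-→d27:-→d28:H1→d29:-→d30:-→d31:H3 -> H3
  lookup 137.53.223.207: bits 1000100100110101110111111100111 walk d0:H0→d1:-→d2:-→d3:-→d4:-→d5:-→d6:-→d7:-→d8:-→d9:-→d10:-→d11:-→d12:-→d13:-→d14:-→d15:-→d16:-→d17:-→d18:-→d19:-→d20:-→d21:-→d22:-→d23:-→d24:H0→d25:-→d26:-→d27:-→d28:H1→d29:-→d30:-→d31:H3 -> H3

== LOOKUPS ==
["no-route","H1","H0","H0","H3","H3"]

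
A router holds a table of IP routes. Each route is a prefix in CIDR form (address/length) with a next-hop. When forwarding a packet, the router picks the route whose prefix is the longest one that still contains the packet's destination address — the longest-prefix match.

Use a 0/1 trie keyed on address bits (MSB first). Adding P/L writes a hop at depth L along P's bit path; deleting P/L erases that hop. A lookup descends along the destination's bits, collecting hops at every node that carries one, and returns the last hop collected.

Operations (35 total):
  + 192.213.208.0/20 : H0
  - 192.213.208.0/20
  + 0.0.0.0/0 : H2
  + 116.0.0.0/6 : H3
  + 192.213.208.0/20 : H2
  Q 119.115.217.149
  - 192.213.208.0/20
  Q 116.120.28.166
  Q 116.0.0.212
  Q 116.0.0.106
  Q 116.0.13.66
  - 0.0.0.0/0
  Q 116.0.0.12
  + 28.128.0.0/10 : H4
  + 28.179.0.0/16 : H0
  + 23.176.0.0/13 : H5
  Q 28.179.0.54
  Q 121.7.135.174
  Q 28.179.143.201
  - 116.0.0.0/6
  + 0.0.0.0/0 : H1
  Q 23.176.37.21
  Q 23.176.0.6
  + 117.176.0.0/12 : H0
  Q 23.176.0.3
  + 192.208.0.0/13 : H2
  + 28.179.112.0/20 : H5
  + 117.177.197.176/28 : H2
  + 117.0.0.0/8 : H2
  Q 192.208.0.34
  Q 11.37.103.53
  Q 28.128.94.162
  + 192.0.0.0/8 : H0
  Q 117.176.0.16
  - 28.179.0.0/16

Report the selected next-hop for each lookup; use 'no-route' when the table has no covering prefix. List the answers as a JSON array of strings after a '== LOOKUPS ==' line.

Apply in order:
  + 192.213.208.0/20 (H0) depth=20
  - 192.213.208.0/20 clear@20
  + 0.0.0.0/0 (H2) depth=0
  + 116.0.0.0/6 (H3) depth=6
  + 192.213.208.0/20 (H2) depth=20
  Q 119.115.217.149: descend 011101 ; hops seen [H2,H3] ; pick H3
  - 192.213.208.0/20 clear@20
  Q 116.120.28.166: descend 011101 ; hops seen [H2,H3] ; pick H3
  Q 116.0.0.212: descend 011101 ; hops seen [H2,H3] ; pick H3
  Q 116.0.0.106: descend 011101 ; hops seen [H2,H3] ; pick H3
  Q 116.0.13.66: descend 011101 ; hops seen [H2,H3] ; pick H3
  - 0.0.0.0/0 clear@0
  Q 116.0.0.12: descend 011101 ; hops seen [H3] ; pick H3
  + 28.128.0.0/10 (H4) depth=10
  + 28.179.0.0/16 (H0) depth=16
  + 23.176.0.0/13 (H5) depth=13
  Q 28.179.0.54: descend 0001110010110011 ; hops seen [H4,H0] ; pick H0
  Q 121.7.135.174: descend 0111 ; hops seen [∅] ; pick no-route
  Q 28.179.143.201: descend 0001110010110011 ; hops seen [H4,H0] ; pick H0
  - 116.0.0.0/6 clear@6
  + 0.0.0.0/0 (H1) depth=0
  Q 23.176.37.21: descend 0001011110110 ; hops seen [H1,H5] ; pick H5
  Q 23.176.0.6: descend 0001011110110 ; hops seen [H1,H5] ; pick H5
  + 117.176.0.0/12 (H0) depth=12
  Q 23.176.0.3: descend 0001011110110 ; hops seen [H1,H5] ; pick H5
  + 192.208.0.0/13 (H2) depth=13
  + 28.179.112.0/20 (H5) depth=20
  + 117.177.197.176/28 (H2) depth=28
  + 117.0.0.0/8 (H2) depth=8
  Q 192.208.0.34: descend 1100000011010 ; hops seen [H1,H2] ; pick H2
  Q 11.37.103.53: descend 000 ; hops seen [H1] ; pick H1
  Q 28.128.94.162: descend 0001110010 ; hops seen [H1,H4] ; pick H4
  + 192.0.0.0/8 (H0) depth=8
  Q 117.176.0.16: descend 011101011011000 ; hops seen [H1,H2,H0] ; pick H0
  - 28.179.0.0/16 clear@16

== LOOKUPS ==
["H3","H3","H3","H3","H3","H3","H0","no-route","H0","H5","H5","H5","H2","H1","H4","H0"]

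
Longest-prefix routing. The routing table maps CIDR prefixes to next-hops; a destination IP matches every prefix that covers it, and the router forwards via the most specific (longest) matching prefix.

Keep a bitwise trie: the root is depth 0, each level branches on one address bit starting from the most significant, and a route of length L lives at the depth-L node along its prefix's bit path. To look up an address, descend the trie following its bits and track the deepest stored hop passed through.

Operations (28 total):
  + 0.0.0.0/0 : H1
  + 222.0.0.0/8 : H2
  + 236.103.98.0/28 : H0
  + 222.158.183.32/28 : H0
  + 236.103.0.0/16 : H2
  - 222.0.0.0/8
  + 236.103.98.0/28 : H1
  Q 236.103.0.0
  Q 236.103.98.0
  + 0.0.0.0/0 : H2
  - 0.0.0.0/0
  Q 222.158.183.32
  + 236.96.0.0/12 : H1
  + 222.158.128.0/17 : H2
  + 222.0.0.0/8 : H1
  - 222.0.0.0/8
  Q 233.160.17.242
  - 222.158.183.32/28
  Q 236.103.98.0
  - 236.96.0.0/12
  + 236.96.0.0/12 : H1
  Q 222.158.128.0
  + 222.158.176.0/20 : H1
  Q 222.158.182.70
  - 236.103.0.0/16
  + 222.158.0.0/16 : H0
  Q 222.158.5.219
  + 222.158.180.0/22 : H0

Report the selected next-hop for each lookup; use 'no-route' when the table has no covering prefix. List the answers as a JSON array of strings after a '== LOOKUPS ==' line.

Apply in order:
  + 0.0.0.0/0 (H1) depth=0
  + 222.0.0.0/8 (H2) depth=8
  + 236.103.98.0/28 (H0) depth=28
  + 222.158.183.32/28 (H0) depth=28
  + 236.103.0.0/16 (H2) depth=16
  - 222.0.0.0/8 clear@8
  + 236.103.98.0/28 (H1) depth=28
  ? 236.103.0.0  path d0:H1→d1:-→d2:-→d3:-→d4:-→d5:-→d6:-→d7:-→d8:-→d9:-→d10:-→d11:-→d12:-→d13:-→d14:-→d15:-→d16:H2→d17:-  best=H2
  ? 236.103.98.0  path d0:H1→d1:-→d2:-→d3:-→d4:-→d5:-→d6:-→d7:-→d8:-→d9:-→d10:-→d11:-→d12:-→d13:-→d14:-→d15:-→d16:H2→d17:-→d18:-→d19:-→d20:-→d21:-→d22:-→d23:-→d24:-→d25:-→d26:-→d27:-→d28:H1  best=H1
  + 0.0.0.0/0 (H2) depth=0
  - 0.0.0.0/0 clear@0
  ? 222.158.183.32  path d0:-→d1:-→d2:-→d3:-→d4:-→d5:-→d6:-→d7:-→d8:-→d9:-→d10:-→d11:-→d12:-→d13:-→d14:-→d15:-→d16:-→d17:-→d18:-→d19:-→d20:-→d21:-→d22:-→d23:-→d24:-→d25:-→d26:-→d27:-→d28:H0  best=H0
  + 236.96.0.0/12 (H1) depth=12
  + 222.158.128.0/17 (H2) depth=17
  + 222.0.0.0/8 (H1) depth=8
  - 222.0.0.0/8 clear@8
  ? 233.160.17.242  path d0:-→d1:-→d2:-→d3:-→d4:-→d5:-  best=no-route
  - 222.158.183.32/28 clear@28
  ? 236.103.98.0  path d0:-→d1:-→d2:-→d3:-→d4:-→d5:-→d6:-→d7:-→d8:-→d9:-→d10:-→d11:-→d12:H1→d13:-→d14:-→d15:-→d16:H2→d17:-→d18:-→d19:-→d20:-→d21:-→d22:-→d23:-→d24:-→d25:-→d26:-→d27:-→d28:H1  best=H1
  - 236.96.0.0/12 clear@12
  + 236.96.0.0/12 (H1) depth=12
  ? 222.158.128.0  path d0:-→d1:-→d2:-→d3:-→d4:-→d5:-→d6:-→d7:-→d8:-→d9:-→d10:-→d11:-→d12:-→d13:-→d14:-→d15:-→d16:-→d17:H2→d18:-  best=H2
  + 222.158.176.0/20 (H1) depth=20
  ? 222.158.182.70  path d0:-→d1:-→d2:-→d3:-→d4:-→d5:-→d6:-→d7:-→d8:-→d9:-→d10:-→d11:-→d12:-→d13:-→d14:-→d15:-→d16:-→d17:H2→d18:-→d19:-→d20:H1→d21:-→d22:-→d23:-  best=H1
  - 236.103.0.0/16 clear@16
  + 222.158.0.0/16 (H0) depth=16
  ? 222.158.5.219  path d0:-→d1:-→d2:-→d3:-→d4:-→d5:-→d6:-→d7:-→d8:-→d9:-→d10:-→d11:-→d12:-→d13:-→d14:-→d15:-→d16:H0  best=H0
  + 222.158.180.0/22 (H0) depth=22

== LOOKUPS ==
["H2","H1","H0","no-route","H1","H2","H1","H0"]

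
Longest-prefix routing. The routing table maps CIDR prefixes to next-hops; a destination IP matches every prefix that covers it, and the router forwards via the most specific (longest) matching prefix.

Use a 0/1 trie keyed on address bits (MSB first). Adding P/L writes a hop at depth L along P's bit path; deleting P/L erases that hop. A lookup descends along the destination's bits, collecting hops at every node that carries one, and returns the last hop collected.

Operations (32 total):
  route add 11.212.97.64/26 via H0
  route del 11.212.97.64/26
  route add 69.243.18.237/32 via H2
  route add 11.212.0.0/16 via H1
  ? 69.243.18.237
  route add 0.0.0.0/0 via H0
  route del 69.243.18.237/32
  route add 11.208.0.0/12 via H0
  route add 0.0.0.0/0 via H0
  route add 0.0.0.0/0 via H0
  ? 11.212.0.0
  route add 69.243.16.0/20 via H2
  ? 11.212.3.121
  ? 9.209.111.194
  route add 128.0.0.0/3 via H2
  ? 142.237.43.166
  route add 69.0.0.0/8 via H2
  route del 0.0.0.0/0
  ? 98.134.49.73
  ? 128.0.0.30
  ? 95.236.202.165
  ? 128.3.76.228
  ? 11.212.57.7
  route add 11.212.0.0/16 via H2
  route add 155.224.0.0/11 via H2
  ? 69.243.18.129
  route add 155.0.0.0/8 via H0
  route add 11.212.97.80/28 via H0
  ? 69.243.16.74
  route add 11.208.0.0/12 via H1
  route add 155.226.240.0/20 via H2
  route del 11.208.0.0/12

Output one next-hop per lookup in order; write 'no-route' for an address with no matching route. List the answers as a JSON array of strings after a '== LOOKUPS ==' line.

Process each operation:
  + 11.212.97.64/26 (H0) depth=26
  del 11.212.97.64/26 (clear depth 26)
  + 69.243.18.237/32 (H2) depth=32
  + 11.212.0.0/16 (H1) depth=16
  Q 69.243.18.237: descend 01000101111100110001001011101101 ; hops seen [H2] ; pick H2
  + 0.0.0.0/0 (H0) depth=0
  del 69.243.18.237/32 (clear depth 32)
  + 11.208.0.0/12 (H0) depth=12
  + 0.0.0.0/0 (H0) depth=0
  + 0.0.0.0/0 (H0) depth=0
  Q 11.212.0.0: descend 00001011110101000 ; hops seen [H0,H0,H1] ; pick H1
  + 69.243.16.0/20 (H2) depth=20
  Q 11.212.3.121: descend 00001011110101000 ; hops seen [H0,H0,H1] ; pick H1
  Q 9.209.111.194: descend 000010 ; hops seen [H0] ; pick H0
  + 128.0.0.0/3 (H2) depth=3
  Q 142.237.43.166: descend 100 ; hops seen [H0,H2] ; pick H2
  + 69.0.0.0/8 (H2) depth=8
  del 0.0.0.0/0 (clear depth 0)
  Q 98.134.49.73: descend 01 ; hops seen [∅] ; pick no-route
  Q 128.0.0.30: descend 100 ; hops seen [H2] ; pick H2
  Q 95.236.202.165: descend 010 ; hops seen [∅] ; pick no-route
  Q 128.3.76.228: descend 100 ; hops seen [H2] ; pick H2
  Q 11.212.57.7: descend 00001011110101000 ; hops seen [H0,H1] ; pick H1
  + 11.212.0.0/16 (H2) depth=16
  + 155.224.0.0/11 (H2) depth=11
  Q 69.243.18.129: descend 0100010111110011000100101 ; hops seen [H2,H2] ; pick H2
  + 155.0.0.0/8 (H0) depth=8
  + 11.212.97.80/28 (H0) depth=28
  Q 69.243.16.74: descend 0100010111110011000100 ; hops seen [H2,H2] ; pick H2
  + 11.208.0.0/12 (H1) depth=12
  + 155.226.240.0/20 (H2) depth=20
  del 11.208.0.0/12 (clear depth 12)

== LOOKUPS ==
["H2","H1","H1","H0","H2","no-route","H2","no-route","H2","H1","H2","H2"]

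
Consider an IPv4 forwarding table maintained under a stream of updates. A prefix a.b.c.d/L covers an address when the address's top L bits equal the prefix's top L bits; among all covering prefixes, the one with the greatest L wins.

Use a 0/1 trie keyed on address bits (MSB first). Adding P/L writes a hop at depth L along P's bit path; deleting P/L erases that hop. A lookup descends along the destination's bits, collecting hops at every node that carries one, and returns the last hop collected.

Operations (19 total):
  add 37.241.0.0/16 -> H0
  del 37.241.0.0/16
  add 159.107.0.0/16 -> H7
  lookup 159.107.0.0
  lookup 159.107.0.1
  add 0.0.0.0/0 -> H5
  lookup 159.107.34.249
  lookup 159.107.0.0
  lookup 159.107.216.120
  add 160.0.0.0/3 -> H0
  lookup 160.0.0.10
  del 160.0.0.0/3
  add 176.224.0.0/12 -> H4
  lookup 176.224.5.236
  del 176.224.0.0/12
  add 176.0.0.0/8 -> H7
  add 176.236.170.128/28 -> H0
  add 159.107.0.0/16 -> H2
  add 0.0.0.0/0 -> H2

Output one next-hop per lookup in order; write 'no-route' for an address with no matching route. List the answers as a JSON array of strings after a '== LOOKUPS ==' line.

Apply in order:
  + 37.241.0.0/16 (H0) depth=16
  del 37.241.0.0/16 (clear depth 16)
  + 159.107.0.0/16 (H7) depth=16
  lookup 159.107.0.0: bits 1001111101101011 walk d0:-→d1:-→d2:-→d3:-→d4:-→d5:-→d6:-→d7:-→d8:-→d9:-→d10:-→d11:-→d12:-→d13:-→d14:-→d15:-→d16:H7 -> H7
  lookup 159.107.0.1: bits 1001111101101011 walk d0:-→d1:-→d2:-→d3:-→d4:-→d5:-→d6:-→d7:-→d8:-→d9:-→d10:-→d11:-→d12:-→d13:-→d14:-→d15:-→d16:H7 -> H7
  + 0.0.0.0/0 (H5) depth=0
  lookup 159.107.34.249: bits 1001111101101011 walk d0:H5→d1:-→d2:-→d3:-→d4:-→d5:-→d6:-→d7:-→d8:-→d9:-→d10:-→d11:-→d12:-→d13:-→d14:-→d15:-→d16:H7 -> H7
  lookup 159.107.0.0: bits 1001111101101011 walk d0:H5→d1:-→d2:-→d3:-→d4:-→d5:-→d6:-→d7:-→d8:-→d9:-→d10:-→d11:-→d12:-→d13:-→d14:-→d15:-→d16:H7 -> H7
  lookup 159.107.216.120: bits 1001111101101011 walk d0:H5→d1:-→d2:-→d3:-→d4:-→d5:-→d6:-→d7:-→d8:-→d9:-→d10:-→d11:-→d12:-→d13:-→d14:-→d15:-→d16:H7 -> H7
  + 160.0.0.0/3 (H0) depth=3
  lookup 160.0.0.10: bits 101 walk d0:H5→d1:-→d2:-→d3:H0 -> H0
  del 160.0.0.0/3 (clear depth 3)
  + 176.224.0.0/12 (H4) depth=12
  lookup 176.224.5.236: bits 101100001110 walk d0:H5→d1:-→d2:-→d3:-→d4:-→d5:-→d6:-→d7:-→d8:-→d9:-→d10:-→d11:-→d12:H4 -> H4
  del 176.224.0.0/12 (clear depth 12)
  + 176.0.0.0/8 (H7) depth=8
  + 176.236.170.128/28 (H0) depth=28
  + 159.107.0.0/16 (H2) depth=16
  + 0.0.0.0/0 (H2) depth=0

== LOOKUPS ==
["H7","H7","H7","H7","H7","H0","H4"]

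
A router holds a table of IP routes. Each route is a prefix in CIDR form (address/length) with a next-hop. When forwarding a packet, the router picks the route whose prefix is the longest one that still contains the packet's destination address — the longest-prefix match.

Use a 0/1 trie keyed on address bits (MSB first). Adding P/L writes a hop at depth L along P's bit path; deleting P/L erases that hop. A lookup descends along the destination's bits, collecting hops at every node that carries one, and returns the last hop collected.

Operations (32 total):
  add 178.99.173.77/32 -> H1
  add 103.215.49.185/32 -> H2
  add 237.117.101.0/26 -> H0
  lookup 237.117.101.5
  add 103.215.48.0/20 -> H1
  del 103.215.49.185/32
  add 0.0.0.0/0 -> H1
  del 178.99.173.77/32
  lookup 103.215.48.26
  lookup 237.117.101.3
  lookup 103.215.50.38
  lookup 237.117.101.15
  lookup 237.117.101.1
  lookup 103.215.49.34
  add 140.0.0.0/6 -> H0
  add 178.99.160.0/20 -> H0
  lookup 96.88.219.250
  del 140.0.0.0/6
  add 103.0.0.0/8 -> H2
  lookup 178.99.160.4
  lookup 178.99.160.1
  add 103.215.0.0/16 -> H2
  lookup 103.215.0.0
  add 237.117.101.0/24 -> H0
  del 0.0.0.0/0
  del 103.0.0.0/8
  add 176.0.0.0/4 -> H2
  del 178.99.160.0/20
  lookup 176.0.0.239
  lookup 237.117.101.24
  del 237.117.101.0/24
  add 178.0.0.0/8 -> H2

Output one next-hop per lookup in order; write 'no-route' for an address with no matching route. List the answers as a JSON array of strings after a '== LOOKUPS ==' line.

Trace:
  + 178.99.173.77/32 (H1) depth=32
  + 103.215.49.185/32 (H2) depth=32
  + 237.117.101.0/26 (H0) depth=26
  Q 237.117.101.5: descend 11101101011101010110010100 ; hops seen [H0] ; pick H0
  + 103.215.48.0/20 (H1) depth=20
  del 103.215.49.185/32 (clear depth 32)
  + 0.0.0.0/0 (H1) depth=0
  del 178.99.173.77/32 (clear depth 32)
  Q 103.215.48.26: descend 01100111110101110011000 ; hops seen [H1,H1] ; pick H1
  Q 237.117.101.3: descend 11101101011101010110010100 ; hops seen [H1,H0] ; pick H0
  Q 103.215.50.38: descend 0110011111010111001100 ; hops seen [H1,H1] ; pick H1
  Q 237.117.101.15: descend 11101101011101010110010100 ; hops seen [H1,H0] ; pick H0
  Q 237.117.101.1: descend 11101101011101010110010100 ; hops seen [H1,H0] ; pick H0
  Q 103.215.49.34: descend 011001111101011100110001 ; hops seen [H1,H1] ; pick H1
  + 140.0.0.0/6 (H0) depth=6
  + 178.99.160.0/20 (H0) depth=20
  Q 96.88.219.250: descend 01100 ; hops seen [H1] ; pick H1
  del 140.0.0.0/6 (clear depth 6)
  + 103.0.0.0/8 (H2) depth=8
  Q 178.99.160.4: descend 10110010011000111010 ; hops seen [H1,H0] ; pick H0
  Q 178.99.160.1: descend 10110010011000111010 ; hops seen [H1,H0] ; pick H0
  + 103.215.0.0/16 (H2) depth=16
  Q 103.215.0.0: descend 011001111101011100 ; hops seen [H1,H2,H2] ; pick H2
  + 237.117.101.0/24 (H0) depth=24
  del 0.0.0.0/0 (clear depth 0)
  del 103.0.0.0/8 (clear depth 8)
  + 176.0.0.0/4 (H2) depth=4
  del 178.99.160.0/20 (clear depth 20)
  Q 176.0.0.239: descend 101100 ; hops seen [H2] ; pick H2
  Q 237.117.101.24: descend 11101101011101010110010100 ; hops seen [H0,H0] ; pick H0
  del 237.117.101.0/24 (clear depth 24)
  + 178.0.0.0/8 (H2) depth=8

== LOOKUPS ==
["H0","H1","H0","H1","H0","H0","H1","H1","H0","H0","H2","H2","H0"]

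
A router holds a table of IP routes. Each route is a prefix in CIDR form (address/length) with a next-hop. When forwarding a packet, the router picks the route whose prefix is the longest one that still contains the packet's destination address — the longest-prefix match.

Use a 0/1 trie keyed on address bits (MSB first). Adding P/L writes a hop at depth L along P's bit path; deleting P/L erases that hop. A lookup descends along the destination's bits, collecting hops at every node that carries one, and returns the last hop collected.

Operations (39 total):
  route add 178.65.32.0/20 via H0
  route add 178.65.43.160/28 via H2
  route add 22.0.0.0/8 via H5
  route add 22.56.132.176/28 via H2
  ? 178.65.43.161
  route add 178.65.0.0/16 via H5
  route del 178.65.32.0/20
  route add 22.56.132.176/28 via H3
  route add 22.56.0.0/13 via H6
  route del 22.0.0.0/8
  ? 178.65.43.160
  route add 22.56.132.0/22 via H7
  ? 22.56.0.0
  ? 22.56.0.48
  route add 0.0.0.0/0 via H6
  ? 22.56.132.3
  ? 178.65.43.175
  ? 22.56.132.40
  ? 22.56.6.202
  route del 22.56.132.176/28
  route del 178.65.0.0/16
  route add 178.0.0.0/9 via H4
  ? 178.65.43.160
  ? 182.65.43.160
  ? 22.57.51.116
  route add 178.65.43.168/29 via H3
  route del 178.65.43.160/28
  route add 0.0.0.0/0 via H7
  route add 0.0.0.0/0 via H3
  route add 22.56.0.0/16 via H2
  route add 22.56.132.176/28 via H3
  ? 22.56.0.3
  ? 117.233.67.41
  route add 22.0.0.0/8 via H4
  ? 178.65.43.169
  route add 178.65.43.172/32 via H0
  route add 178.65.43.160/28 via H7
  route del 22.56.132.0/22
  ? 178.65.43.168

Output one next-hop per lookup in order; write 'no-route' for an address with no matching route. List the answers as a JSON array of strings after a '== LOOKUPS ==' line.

Apply in order:
  + 178.65.32.0/20 (H0) depth=20
  + 178.65.43.160/28 (H2) depth=28
  + 22.0.0.0/8 (H5) depth=8
  + 22.56.132.176/28 (H2) depth=28
  Q 178.65.43.161: descend 1011001001000001001010111010 ; hops seen [H0,H2] ; pick H2
  + 178.65.0.0/16 (H5) depth=16
  - 178.65.32.0/20 clear@20
  + 22.56.132.176/28 (H3) depth=28
  + 22.56.0.0/13 (H6) depth=13
  - 22.0.0.0/8 clear@8
  Q 178.65.43.160: descend 1011001001000001001010111010 ; hops seen [H5,H2] ; pick H2
  + 22.56.132.0/22 (H7) depth=22
  Q 22.56.0.0: descend 0001011000111000 ; hops seen [H6] ; pick H6
  Q 22.56.0.48: descend 0001011000111000 ; hops seen [H6] ; pick H6
  + 0.0.0.0/0 (H6) depth=0
  Q 22.56.132.3: descend 000101100011100010000100 ; hops seen [H6,H6,H7] ; pick H7
  Q 178.65.43.175: descend 1011001001000001001010111010 ; hops seen [H6,H5,H2] ; pick H2
  Q 22.56.132.40: descend 000101100011100010000100 ; hops seen [H6,H6,H7] ; pick H7
  Q 22.56.6.202: descend 0001011000111000 ; hops seen [H6,H6] ; pick H6
  - 22.56.132.176/28 clear@28
  - 178.65.0.0/16 clear@16
  + 178.0.0.0/9 (H4) depth=9
  Q 178.65.43.160: descend 1011001001000001001010111010 ; hops seen [H6,H4,H2] ; pick H2
  Q 182.65.43.160: descend 10110 ; hops seen [H6] ; pick H6
  Q 22.57.51.116: descend 000101100011100 ; hops seen [H6,H6] ; pick H6
  + 178.65.43.168/29 (H3) depth=29
  - 178.65.43.160/28 clear@28
  + 0.0.0.0/0 (H7) depth=0
  + 0.0.0.0/0 (H3) depth=0
  + 22.56.0.0/16 (H2) depth=16
  + 22.56.132.176/28 (H3) depth=28
  Q 22.56.0.3: descend 0001011000111000 ; hops seen [H3,H6,H2] ; pick H2
  Q 117.233.67.41: descend 0 ; hops seen [H3] ; pick H3
  + 22.0.0.0/8 (H4) depth=8
  Q 178.65.43.169: descend 10110010010000010010101110101 ; hops seen [H3,H4,H3] ; pick H3
  + 178.65.43.172/32 (H0) depth=32
  + 178.65.43.160/28 (H7) depth=28
  - 22.56.132.0/22 clear@22
  Q 178.65.43.168: descend 10110010010000010010101110101 ; hops seen [H3,H4,H7,H3] ; pick H3

== LOOKUPS ==
["H2","H2","H6","H6","H7","H2","H7","H6","H2","H6","H6","H2","H3","H3","H3"]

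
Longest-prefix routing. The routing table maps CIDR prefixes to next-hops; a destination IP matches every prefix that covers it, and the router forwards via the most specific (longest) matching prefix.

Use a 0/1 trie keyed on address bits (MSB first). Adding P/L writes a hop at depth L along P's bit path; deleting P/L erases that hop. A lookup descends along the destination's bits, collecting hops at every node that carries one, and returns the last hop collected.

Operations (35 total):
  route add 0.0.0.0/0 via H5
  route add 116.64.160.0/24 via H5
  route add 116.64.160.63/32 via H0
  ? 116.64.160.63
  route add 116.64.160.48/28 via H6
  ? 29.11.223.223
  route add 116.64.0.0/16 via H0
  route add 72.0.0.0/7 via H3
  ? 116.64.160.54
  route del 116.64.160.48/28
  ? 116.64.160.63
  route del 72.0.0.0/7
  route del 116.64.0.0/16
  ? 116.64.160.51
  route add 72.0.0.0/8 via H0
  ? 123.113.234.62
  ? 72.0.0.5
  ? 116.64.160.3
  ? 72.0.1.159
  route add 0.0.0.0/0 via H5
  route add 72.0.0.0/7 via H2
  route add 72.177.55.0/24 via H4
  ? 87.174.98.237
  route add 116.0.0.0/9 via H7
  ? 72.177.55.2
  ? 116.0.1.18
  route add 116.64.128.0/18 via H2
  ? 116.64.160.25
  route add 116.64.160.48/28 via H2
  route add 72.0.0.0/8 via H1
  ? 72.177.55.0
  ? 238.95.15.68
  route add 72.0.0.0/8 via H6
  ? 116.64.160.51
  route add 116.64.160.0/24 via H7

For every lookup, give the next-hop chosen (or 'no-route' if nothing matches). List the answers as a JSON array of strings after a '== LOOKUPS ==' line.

Apply in order:
  + 0.0.0.0/0 (H5) depth=0
  + 116.64.160.0/24 (H5) depth=24
  + 116.64.160.63/32 (H0) depth=32
  Q 116.64.160.63: descend 01110100010000001010000000111111 ; hops seen [H5,H5,H0] ; pick H0
  + 116.64.160.48/28 (H6) depth=28
  Q 29.11.223.223: descend 0 ; hops seen [H5] ; pick H5
  + 116.64.0.0/16 (H0) depth=16
  + 72.0.0.0/7 (H3) depth=7
  Q 116.64.160.54: descend 0111010001000000101000000011 ; hops seen [H5,H0,H5,H6] ; pick H6
  - 116.64.160.48/28 clear@28
  Q 116.64.160.63: descend 01110100010000001010000000111111 ; hops seen [H5,H0,H5,H0] ; pick H0
  - 72.0.0.0/7 clear@7
  - 116.64.0.0/16 clear@16
  Q 116.64.160.51: descend 0111010001000000101000000011 ; hops seen [H5,H5] ; pick H5
  + 72.0.0.0/8 (H0) depth=8
  Q 123.113.234.62: descend 0111 ; hops seen [H5] ; pick H5
  Q 72.0.0.5: descend 01001000 ; hops seen [H5,H0] ; pick H0
  Q 116.64.160.3: descend 01110100010000001010000000 ; hops seen [H5,H5] ; pick H5
  Q 72.0.1.159: descend 01001000 ; hops seen [H5,H0] ; pick H0
  + 0.0.0.0/0 (H5) depth=0
  + 72.0.0.0/7 (H2) depth=7
  + 72.177.55.0/24 (H4) depth=24
  Q 87.174.98.237: descend 010 ; hops seen [H5] ; pick H5
  + 116.0.0.0/9 (H7) depth=9
  Q 72.177.55.2: descend 010010001011000100110111 ; hops seen [H5,H2,H0,H4] ; pick H4
  Q 116.0.1.18: descend 011101000 ; hops seen [H5,H7] ; pick H7
  + 116.64.128.0/18 (H2) depth=18
  Q 116.64.160.25: descend 01110100010000001010000000 ; hops seen [H5,H7,H2,H5] ; pick H5
  + 116.64.160.48/28 (H2) depth=28
  + 72.0.0.0/8 (H1) depth=8
  Q 72.177.55.0: descend 010010001011000100110111 ; hops seen [H5,H2,H1,H4] ; pick H4
  Q 238.95.15.68: descend ε ; hops seen [H5] ; pick H5
  + 72.0.0.0/8 (H6) depth=8
  Q 116.64.160.51: descend 0111010001000000101000000011 ; hops seen [H5,H7,H2,H5,H2] ; pick H2
  + 116.64.160.0/24 (H7) depth=24

== LOOKUPS ==
["H0","H5","H6","H0","H5","H5","H0","H5","H0","H5","H4","H7","H5","H4","H5","H2"]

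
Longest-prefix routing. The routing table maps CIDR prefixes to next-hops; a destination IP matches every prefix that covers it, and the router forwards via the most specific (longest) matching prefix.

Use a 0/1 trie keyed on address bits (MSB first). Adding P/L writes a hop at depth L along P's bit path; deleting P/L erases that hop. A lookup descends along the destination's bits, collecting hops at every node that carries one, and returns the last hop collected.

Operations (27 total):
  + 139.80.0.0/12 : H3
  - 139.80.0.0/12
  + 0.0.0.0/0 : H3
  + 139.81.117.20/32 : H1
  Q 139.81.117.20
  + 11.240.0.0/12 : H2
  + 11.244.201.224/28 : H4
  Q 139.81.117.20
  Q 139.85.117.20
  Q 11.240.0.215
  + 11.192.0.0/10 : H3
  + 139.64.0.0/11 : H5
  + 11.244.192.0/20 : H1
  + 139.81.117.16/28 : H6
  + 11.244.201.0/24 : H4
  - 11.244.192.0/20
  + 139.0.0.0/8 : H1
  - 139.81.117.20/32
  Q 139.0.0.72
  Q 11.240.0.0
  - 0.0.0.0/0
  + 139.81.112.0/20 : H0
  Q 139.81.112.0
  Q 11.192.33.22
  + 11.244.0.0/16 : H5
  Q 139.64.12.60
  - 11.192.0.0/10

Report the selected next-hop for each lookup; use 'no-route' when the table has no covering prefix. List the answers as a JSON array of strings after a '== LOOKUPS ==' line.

Process each operation:
  add 139.80.0.0/12 -> H3 at depth 12
  - 139.80.0.0/12 clear@12
  add 0.0.0.0/0 -> H3 at depth 0
  add 139.81.117.20/32 -> H1 at depth 32
  ? 139.81.117.20  path d0:H3→d1:-→d2:-→d3:-→d4:-→d5:-→d6:-→d7:-→d8:-→d9:-→d10:-→d11:-→d12:-→d13:-→d14:-→d15:-→d16:-→d17:-→d18:-→d19:-→d20:-→d21:-→d22:-→d23:-→d24:-→d25:-→d26:-→d27:-→d28:-→d29:-→d30:-→d31:-→d32:H1  best=H1
  add 11.240.0.0/12 -> H2 at depth 12
  add 11.244.201.224/28 -> H4 at depth 28
  ? 139.81.117.20  path d0:H3→d1:-→d2:-→d3:-→d4:-→d5:-→d6:-→d7:-→d8:-→d9:-→d10:-→d11:-→d12:-→d13:-→d14:-→d15:-→d16:-→d17:-→d18:-→d19:-→d20:-→d21:-→d22:-→d23:-→d24:-→d25:-→d26:-→d27:-→d28:-→d29:-→d30:-→d31:-→d32:H1  best=H1
  ? 139.85.117.20  path d0:H3→d1:-→d2:-→d3:-→d4:-→d5:-→d6:-→d7:-→d8:-→d9:-→d10:-→d11:-→d12:-→d13:-  best=H3
  ? 11.240.0.215  path d0:H3→d1:-→d2:-→d3:-→d4:-→d5:-→d6:-→d7:-→d8:-→d9:-→d10:-→d11:-→d12:H2→d13:-  best=H2
  add 11.192.0.0/10 -> H3 at depth 10
  add 139.64.0.0/11 -> H5 at depth 11
  add 11.244.192.0/20 -> H1 at depth 20
  add 139.81.117.16/28 -> H6 at depth 28
  add 11.244.201.0/24 -> H4 at depth 24
  - 11.244.192.0/20 clear@20
  add 139.0.0.0/8 -> H1 at depth 8
  - 139.81.117.20/32 clear@32
  ? 139.0.0.72  path d0:H3→d1:-→d2:-→d3:-→d4:-→d5:-→d6:-→d7:-→d8:H1→d9:-  best=H1
  ? 11.240.0.0  path d0:H3→d1:-→d2:-→d3:-→d4:-→d5:-→d6:-→d7:-→d8:-→d9:-→d10:H3→d11:-→d12:H2→d13:-  best=H2
  - 0.0.0.0/0 clear@0
  add 139.81.112.0/20 -> H0 at depth 20
  ? 139.81.112.0  path d0:-→d1:-→d2:-→d3:-→d4:-→d5:-→d6:-→d7:-→d8:H1→d9:-→d10:-→d11:H5→d12:-→d13:-→d14:-→d15:-→d16:-→d17:-→d18:-→d19:-→d20:H0→d21:-  best=H0
  ? 11.192.33.22  path d0:-→d1:-→d2:-→d3:-→d4:-→d5:-→d6:-→d7:-→d8:-→d9:-→d10:H3  best=H3
  add 11.244.0.0/16 -> H5 at depth 16
  ? 139.64.12.60  path d0:-→d1:-→d2:-→d3:-→d4:-→d5:-→d6:-→d7:-→d8:H1→d9:-→d10:-→d11:H5  best=H5
  - 11.192.0.0/10 clear@10

== LOOKUPS ==
["H1","H1","H3","H2","H1","H2","H0","H3","H5"]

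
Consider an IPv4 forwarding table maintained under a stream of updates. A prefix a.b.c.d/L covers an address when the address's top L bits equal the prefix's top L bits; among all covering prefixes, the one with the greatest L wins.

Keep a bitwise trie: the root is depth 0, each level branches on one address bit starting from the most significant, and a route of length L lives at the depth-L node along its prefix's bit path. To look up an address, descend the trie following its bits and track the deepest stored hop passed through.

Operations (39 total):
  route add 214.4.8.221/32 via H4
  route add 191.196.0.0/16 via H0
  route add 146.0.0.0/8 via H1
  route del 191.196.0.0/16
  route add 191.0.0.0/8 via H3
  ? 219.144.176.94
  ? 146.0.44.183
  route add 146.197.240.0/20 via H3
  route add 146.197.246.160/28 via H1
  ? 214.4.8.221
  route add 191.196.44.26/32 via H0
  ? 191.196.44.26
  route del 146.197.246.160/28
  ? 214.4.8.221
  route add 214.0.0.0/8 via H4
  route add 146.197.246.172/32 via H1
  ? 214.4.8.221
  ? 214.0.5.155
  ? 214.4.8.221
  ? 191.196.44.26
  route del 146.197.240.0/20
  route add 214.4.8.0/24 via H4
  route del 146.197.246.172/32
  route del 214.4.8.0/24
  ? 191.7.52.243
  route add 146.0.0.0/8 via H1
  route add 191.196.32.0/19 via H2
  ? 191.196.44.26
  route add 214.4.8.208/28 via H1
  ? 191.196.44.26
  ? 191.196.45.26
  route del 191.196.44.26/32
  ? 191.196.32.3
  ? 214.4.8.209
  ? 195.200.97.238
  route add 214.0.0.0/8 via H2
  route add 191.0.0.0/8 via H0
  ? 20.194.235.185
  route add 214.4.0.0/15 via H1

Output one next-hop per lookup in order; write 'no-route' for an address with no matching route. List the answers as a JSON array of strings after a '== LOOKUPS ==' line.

Trace:
  + 214.4.8.221/32 (H4) depth=32
  + 191.196.0.0/16 (H0) depth=16
  + 146.0.0.0/8 (H1) depth=8
  del 191.196.0.0/16 (clear depth 16)
  + 191.0.0.0/8 (H3) depth=8
  ? 219.144.176.94  path d0:-→d1:-→d2:-→d3:-→d4:-  best=no-route
  ? 146.0.44.183  path d0:-→d1:-→d2:-→d3:-→d4:-→d5:-→d6:-→d7:-→d8:H1  best=H1
  + 146.197.240.0/20 (H3) depth=20
  + 146.197.246.160/28 (H1) depth=28
  ? 214.4.8.221  path d0:-→d1:-→d2:-→d3:-→d4:-→d5:-→d6:-→d7:-→d8:-→d9:-→d10:-→d11:-→d12:-→d13:-→d14:-→d15:-→d16:-→d17:-→d18:-→d19:-→d20:-→d21:-→d22:-→d23:-→d24:-→d25:-→d26:-→d27:-→d28:-→d29:-→d30:-→d31:-→d32:H4  best=H4
  + 191.196.44.26/32 (H0) depth=32
  ? 191.196.44.26  path d0:-→d1:-→d2:-→d3:-→d4:-→d5:-→d6:-→d7:-→d8:H3→d9:-→d10:-→d11:-→d12:-→d13:-→d14:-→d15:-→d16:-→d17:-→d18:-→d19:-→d20:-→d21:-→d22:-→d23:-→d24:-→d25:-→d26:-→d27:-→d28:-→d29:-→d30:-→d31:-→d32:H0  best=H0
  del 146.197.246.160/28 (clear depth 28)
  ? 214.4.8.221  path d0:-→d1:-→d2:-→d3:-→d4:-→d5:-→d6:-→d7:-→d8:-→d9:-→d10:-→d11:-→d12:-→d13:-→d14:-→d15:-→d16:-→d17:-→d18:-→d19:-→d20:-→d21:-→d22:-→d23:-→d24:-→d25:-→d26:-→d27:-→d28:-→d29:-→d30:-→d31:-→d32:H4  best=H4
  + 214.0.0.0/8 (H4) depth=8
  + 146.197.246.172/32 (H1) depth=32
  ? 214.4.8.221  path d0:-→d1:-→d2:-→d3:-→d4:-→d5:-→d6:-→d7:-→d8:H4→d9:-→d10:-→d11:-→d12:-→d13:-→d14:-→d15:-→d16:-→d17:-→d18:-→d19:-→d20:-→d21:-→d22:-→d23:-→d24:-→d25:-→d26:-→d27:-→d28:-→d29:-→d30:-→d31:-→d32:H4  best=H4
  ? 214.0.5.155  path d0:-→d1:-→d2:-→d3:-→d4:-→d5:-→d6:-→d7:-→d8:H4→d9:-→d10:-→d11:-→d12:-→d13:-  best=H4
  ? 214.4.8.221  path d0:-→d1:-→d2:-→d3:-→d4:-→d5:-→d6:-→d7:-→d8:H4→d9:-→d10:-→d11:-→d12:-→d13:-→d14:-→d15:-→d16:-→d17:-→d18:-→d19:-→d20:-→d21:-→d22:-→d23:-→d24:-→d25:-→d26:-→d27:-→d28:-→d29:-→d30:-→d31:-→d32:H4  best=H4
  ? 191.196.44.26  path d0:-→d1:-→d2:-→d3:-→d4:-→d5:-→d6:-→d7:-→d8:H3→d9:-→d10:-→d11:-→d12:-→d13:-→d14:-→d15:-→d16:-→d17:-→d18:-→d19:-→d20:-→d21:-→d22:-→d23:-→d24:-→d25:-→d26:-→d27:-→d28:-→d29:-→d30:-→d31:-→d32:H0  best=H0
  del 146.197.240.0/20 (clear depth 20)
  + 214.4.8.0/24 (H4) depth=24
  del 146.197.246.172/32 (clear depth 32)
  del 214.4.8.0/24 (clear depth 24)
  ? 191.7.52.243  path d0:-→d1:-→d2:-→d3:-→d4:-→d5:-→d6:-→d7:-→d8:H3  best=H3
  + 146.0.0.0/8 (H1) depth=8
  + 191.196.32.0/19 (H2) depth=19
  ? 191.196.44.26  path d0:-→d1:-→d2:-→d3:-→d4:-→d5:-→d6:-→d7:-→d8:H3→d9:-→d10:-→d11:-→d12:-→d13:-→d14:-→d15:-→d16:-→d17:-→d18:-→d19:H2→d20:-→d21:-→d22:-→d23:-→d24:-→d25:-→d26:-→d27:-→d28:-→d29:-→d30:-→d31:-→d32:H0  best=H0
  + 214.4.8.208/28 (H1) depth=28
  ? 191.196.44.26  path d0:-→d1:-→d2:-→d3:-→d4:-→d5:-→d6:-→d7:-→d8:H3→d9:-→d10:-→d11:-→d12:-→d13:-→d14:-→d15:-→d16:-→d17:-→d18:-→d19:H2→d20:-→d21:-→d22:-→d23:-→d24:-→d25:-→d26:-→d27:-→d28:-→d29:-→d30:-→d31:-→d32:H0  best=H0
  ? 191.196.45.26  path d0:-→d1:-→d2:-→d3:-→d4:-→d5:-→d6:-→d7:-→d8:H3→d9:-→d10:-→d11:-→d12:-→d13:-→d14:-→d15:-→d16:-→d17:-→d18:-→d19:H2→d20:-→d21:-→d22:-→d23:-  best=H2
  del 191.196.44.26/32 (clear depth 32)
  ? 191.196.32.3  path d0:-→d1:-→d2:-→d3:-→d4:-→d5:-→d6:-→d7:-→d8:H3→d9:-→d10:-→d11:-→d12:-→d13:-→d14:-→d15:-→d16:-→d17:-→d18:-→d19:H2→d20:-  best=H2
  ? 214.4.8.209  path d0:-→d1:-→d2:-→d3:-→d4:-→d5:-→d6:-→d7:-→d8:H4→d9:-→d10:-→d11:-→d12:-→d13:-→d14:-→d15:-→d16:-→d17:-→d18:-→d19:-→d20:-→d21:-→d22:-→d23:-→d24:-→d25:-→d26:-→d27:-→d28:H1  best=H1
  ? 195.200.97.238  path d0:-→d1:-→d2:-→d3:-  best=no-route
  + 214.0.0.0/8 (H2) depth=8
  + 191.0.0.0/8 (H0) depth=8
  ? 20.194.235.185  path d0:-  best=no-route
  + 214.4.0.0/15 (H1) depth=15

== LOOKUPS ==
["no-route","H1","H4","H0","H4","H4","H4","H4","H0","H3","H0","H0","H2","H2","H1","no-route","no-route"]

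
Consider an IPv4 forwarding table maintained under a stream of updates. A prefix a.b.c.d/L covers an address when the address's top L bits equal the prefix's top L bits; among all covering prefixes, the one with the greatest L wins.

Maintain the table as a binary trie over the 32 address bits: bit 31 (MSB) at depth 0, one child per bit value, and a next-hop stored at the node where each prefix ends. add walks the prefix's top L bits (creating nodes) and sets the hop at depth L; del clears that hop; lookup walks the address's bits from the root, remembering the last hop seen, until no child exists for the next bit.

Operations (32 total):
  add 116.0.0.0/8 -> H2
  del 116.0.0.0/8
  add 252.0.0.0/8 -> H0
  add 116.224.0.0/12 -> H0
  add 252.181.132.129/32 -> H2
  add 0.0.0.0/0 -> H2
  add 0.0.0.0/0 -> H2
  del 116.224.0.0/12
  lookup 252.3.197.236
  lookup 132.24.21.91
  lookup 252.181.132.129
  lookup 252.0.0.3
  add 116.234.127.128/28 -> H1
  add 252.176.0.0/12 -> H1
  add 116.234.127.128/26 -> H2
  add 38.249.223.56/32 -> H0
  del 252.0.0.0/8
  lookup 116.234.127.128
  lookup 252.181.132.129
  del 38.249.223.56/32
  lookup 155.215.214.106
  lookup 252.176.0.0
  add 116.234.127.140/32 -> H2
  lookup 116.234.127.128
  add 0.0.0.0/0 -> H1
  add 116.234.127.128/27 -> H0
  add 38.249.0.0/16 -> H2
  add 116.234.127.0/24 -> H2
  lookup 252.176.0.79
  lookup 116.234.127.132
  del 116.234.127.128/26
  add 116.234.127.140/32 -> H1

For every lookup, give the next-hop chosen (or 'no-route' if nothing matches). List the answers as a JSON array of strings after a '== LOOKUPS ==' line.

Trace:
  add 116.0.0.0/8 -> H2 at depth 8
  del 116.0.0.0/8 (clear depth 8)
  add 252.0.0.0/8 -> H0 at depth 8
  add 116.224.0.0/12 -> H0 at depth 12
  add 252.181.132.129/32 -> H2 at depth 32
  add 0.0.0.0/0 -> H2 at depth 0
  add 0.0.0.0/0 -> H2 at depth 0
  del 116.224.0.0/12 (clear depth 12)
  lookup 252.3.197.236: bits 11111100 walk d0:H2→d1:-→d2:-→d3:-→d4:-→d5:-→d6:-→d7:-→d8:H0 -> H0
  lookup 132.24.21.91: bits 1 walk d0:H2→d1:- -> H2
  lookup 252.181.132.129: bits 11111100101101011000010010000001 walk d0:H2→d1:-→d2:-→d3:-→d4:-→d5:-→d6:-→d7:-→d8:H0→d9:-→d10:-→d11:-→d12:-→d13:-→d14:-→d15:-→d16:-→d17:-→d18:-→d19:-→d20:-→d21:-→d22:-→d23:-→d24:-→d25:-→d26:-→d27:-→d28:-→d29:-→d30:-→d31:-→d32:H2 -> H2
  lookup 252.0.0.3: bits 11111100 walk d0:H2→d1:-→d2:-→d3:-→d4:-→d5:-→d6:-→d7:-→d8:H0 -> H0
  add 116.234.127.128/28 -> H1 at depth 28
  add 252.176.0.0/12 -> H1 at depth 12
  add 116.234.127.128/26 -> H2 at depth 26
  add 38.249.223.56/32 -> H0 at depth 32
  del 252.0.0.0/8 (clear depth 8)
  lookup 116.234.127.128: bits 0111010011101010011111111000 walk d0:H2→d1:-→d2:-→d3:-→d4:-→d5:-→d6:-→d7:-→d8:-→d9:-→d10:-→d11:-→d12:-→d13:-→d14:-→d15:-→d16:-→d17:-→d18:-→d19:-→d20:-→d21:-→d22:-→d23:-→d24:-→d25:-→d26:H2→d27:-→d28:H1 -> H1
  lookup 252.181.132.129: bits 11111100101101011000010010000001 walk d0:H2→d1:-→d2:-→d3:-→d4:-→d5:-→d6:-→d7:-→d8:-→d9:-→d10:-→d11:-→d12:H1→d13:-→d14:-→d15:-→d16:-→d17:-→d18:-→d19:-→d20:-→d21:-→d22:-→d23:-→d24:-→d25:-→d26:-→d27:-→d28:-→d29:-→d30:-→d31:-→d32:H2 -> H2
  del 38.249.223.56/32 (clear depth 32)
  lookup 155.215.214.106: bits 1 walk d0:H2→d1:- -> H2
  lookup 252.176.0.0: bits 1111110010110 walk d0:H2→d1:-→d2:-→d3:-→d4:-→d5:-→d6:-→d7:-→d8:-→d9:-→d10:-→d11:-→d12:H1→d13:- -> H1
  add 116.234.127.140/32 -> H2 at depth 32
  lookup 116.234.127.128: bits 0111010011101010011111111000 walk d0:H2→d1:-→d2:-→d3:-→d4:-→d5:-→d6:-→d7:-→d8:-→d9:-→d10:-→d11:-→d12:-→d13:-→d14:-→d15:-→d16:-→d17:-→d18:-→d19:-→d20:-→d21:-→d22:-→d23:-→d24:-→d25:-→d26:H2→d27:-→d28:H1 -> H1
  add 0.0.0.0/0 -> H1 at depth 0
  add 116.234.127.128/27 -> H0 at depth 27
  add 38.249.0.0/16 -> H2 at depth 16
  add 116.234.127.0/24 -> H2 at depth 24
  lookup 252.176.0.79: bits 1111110010110 walk d0:H1→d1:-→d2:-→d3:-→d4:-→d5:-→d6:-→d7:-→d8:-→d9:-→d10:-→d11:-→d12:H1→d13:- -> H1
  lookup 116.234.127.132: bits 0111010011101010011111111000 walk d0:H1→d1:-→d2:-→d3:-→d4:-→d5:-→d6:-→d7:-→d8:-→d9:-→d10:-→d11:-→d12:-→d13:-→d14:-→d15:-→d16:-→d17:-→d18:-→d19:-→d20:-→d21:-→d22:-→d23:-→d24:H2→d25:-→d26:H2→d27:H0→d28:H1 -> H1
  del 116.234.127.128/26 (clear depth 26)
  add 116.234.127.140/32 -> H1 at depth 32

== LOOKUPS ==
["H0","H2","H2","H0","H1","H2","H2","H1","H1","H1","H1"]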